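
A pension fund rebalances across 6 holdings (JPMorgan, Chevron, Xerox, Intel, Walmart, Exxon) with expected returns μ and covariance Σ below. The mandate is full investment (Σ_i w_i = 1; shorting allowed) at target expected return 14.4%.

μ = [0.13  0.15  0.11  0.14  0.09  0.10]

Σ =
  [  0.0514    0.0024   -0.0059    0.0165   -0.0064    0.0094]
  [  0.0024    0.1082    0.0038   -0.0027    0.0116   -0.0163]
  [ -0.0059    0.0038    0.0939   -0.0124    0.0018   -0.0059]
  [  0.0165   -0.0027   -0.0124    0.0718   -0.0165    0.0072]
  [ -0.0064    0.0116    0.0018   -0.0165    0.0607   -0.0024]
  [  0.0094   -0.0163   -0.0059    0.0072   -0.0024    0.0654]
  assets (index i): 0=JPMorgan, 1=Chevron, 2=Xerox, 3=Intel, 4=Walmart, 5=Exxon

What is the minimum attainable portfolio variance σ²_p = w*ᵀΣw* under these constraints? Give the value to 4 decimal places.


0.0336

x=Σ⁻¹μ = [1.9245  1.3617  1.5798  2.1386  2.0221  1.5731]
y=Σ⁻¹𝟙 = [15.1305  8.9138  13.9897  16.4781  21.0458  15.5577]
a=μᵀx=1.266915  b=𝟙ᵀx=10.599736  c=𝟙ᵀy=91.115670  D=ac−b²=3.081366
λ₁=(c·0.144−b)/D = (91.115670·0.144−10.599736)/3.081366 = 0.818118
λ₂=(a−b·0.144)/D = (1.266915−10.599736·0.144)/3.081366 = -0.084199
w* = 0.818118·x + -0.084199·y:
  w_0 = 0.818118·1.9245 + -0.084199·15.1305 = 0.3005  (JPMorgan)
  w_1 = 0.818118·1.3617 + -0.084199·8.9138 = 0.3635  (Chevron)
  w_2 = 0.818118·1.5798 + -0.084199·13.9897 = 0.1145  (Xerox)
  w_3 = 0.818118·2.1386 + -0.084199·16.4781 = 0.3622  (Intel)
  w_4 = 0.818118·2.0221 + -0.084199·21.0458 = -0.1177  (Walmart)
  w_5 = 0.818118·1.5731 + -0.084199·15.5577 = -0.0230  (Exxon)
Σw_i=1.0000  μᵀw=0.1440
σ²=wᵀΣw=λ₁·μ_p+λ₂ = 0.818118·0.144 + -0.084199 = 0.033610 ≈ 0.0336


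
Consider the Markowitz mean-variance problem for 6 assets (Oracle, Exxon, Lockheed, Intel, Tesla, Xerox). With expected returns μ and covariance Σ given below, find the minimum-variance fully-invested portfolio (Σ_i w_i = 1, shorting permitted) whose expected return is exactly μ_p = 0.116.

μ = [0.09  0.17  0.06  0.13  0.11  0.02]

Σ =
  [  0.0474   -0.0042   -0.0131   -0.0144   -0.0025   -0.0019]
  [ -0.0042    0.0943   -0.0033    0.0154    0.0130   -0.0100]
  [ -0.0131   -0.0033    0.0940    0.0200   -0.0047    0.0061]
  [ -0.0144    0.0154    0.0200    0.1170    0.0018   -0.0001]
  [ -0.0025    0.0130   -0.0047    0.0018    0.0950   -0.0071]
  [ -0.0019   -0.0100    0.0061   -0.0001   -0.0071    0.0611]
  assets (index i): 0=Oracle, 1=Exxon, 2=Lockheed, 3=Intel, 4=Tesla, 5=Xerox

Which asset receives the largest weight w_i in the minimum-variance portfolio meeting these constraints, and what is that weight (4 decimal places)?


Oracle (0.3401)

p=Σ⁻¹μ = [2.6931  1.7101  0.8552  1.0554  1.0718  0.7319]
q=Σ⁻¹𝟙 = [29.5451  11.4392  12.7155  8.3413  11.6486  19.2554]
a=μᵀp=0.854150  b=𝟙ᵀp=8.117476  c=𝟙ᵀq=92.945055  D=ac−b²=13.495587
λ₁=(c·0.116−b)/D = (92.945055·0.116−8.117476)/13.495587 = 0.197409
λ₂=(a−b·0.116)/D = (0.854150−8.117476·0.116)/13.495587 = -0.006482
w* = 0.197409·p + -0.006482·q:
  w_0 = 0.197409·2.6931 + -0.006482·29.5451 = 0.3401  (Oracle)
  w_1 = 0.197409·1.7101 + -0.006482·11.4392 = 0.2634  (Exxon)
  w_2 = 0.197409·0.8552 + -0.006482·12.7155 = 0.0864  (Lockheed)
  w_3 = 0.197409·1.0554 + -0.006482·8.3413 = 0.1543  (Intel)
  w_4 = 0.197409·1.0718 + -0.006482·11.6486 = 0.1361  (Tesla)
  w_5 = 0.197409·0.7319 + -0.006482·19.2554 = 0.0197  (Xerox)
Σw_i=1.0000  μᵀw=0.1160
σ²=wᵀΣw=λ₁·μ_p+λ₂ = 0.197409·0.116 + -0.006482 = 0.016418 ≈ 0.0164


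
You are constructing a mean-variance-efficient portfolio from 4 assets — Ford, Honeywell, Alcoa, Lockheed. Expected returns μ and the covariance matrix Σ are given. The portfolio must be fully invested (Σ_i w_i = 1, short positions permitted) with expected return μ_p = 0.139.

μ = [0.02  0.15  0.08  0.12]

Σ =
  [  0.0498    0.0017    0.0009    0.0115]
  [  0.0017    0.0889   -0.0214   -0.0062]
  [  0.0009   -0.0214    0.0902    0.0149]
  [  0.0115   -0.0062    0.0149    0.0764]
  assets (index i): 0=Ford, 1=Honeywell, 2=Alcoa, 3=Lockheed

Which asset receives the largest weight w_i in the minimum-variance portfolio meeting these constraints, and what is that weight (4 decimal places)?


Honeywell (0.5070)

x=Σ⁻¹μ = [-0.0414  2.0653  1.1254  1.5250]
y=Σ⁻¹𝟙 = [17.2287  14.6587  12.8769  9.1739]
a=μᵀx=0.582012  b=𝟙ᵀx=4.674398  c=𝟙ᵀy=53.938239  D=ac−b²=9.542693
λ₁=(c·0.139−b)/D = (53.938239·0.139−4.674398)/9.542693 = 0.295830
λ₂=(a−b·0.139)/D = (0.582012−4.674398·0.139)/9.542693 = -0.007098
w* = 0.295830·x + -0.007098·y:
  w_0 = 0.295830·-0.0414 + -0.007098·17.2287 = -0.1345  (Ford)
  w_1 = 0.295830·2.0653 + -0.007098·14.6587 = 0.5070  (Honeywell)
  w_2 = 0.295830·1.1254 + -0.007098·12.8769 = 0.2415  (Alcoa)
  w_3 = 0.295830·1.5250 + -0.007098·9.1739 = 0.3860  (Lockheed)
Σw_i=1.0000  μᵀw=0.1390
σ²=wᵀΣw=λ₁·μ_p+λ₂ = 0.295830·0.139 + -0.007098 = 0.034023 ≈ 0.0340


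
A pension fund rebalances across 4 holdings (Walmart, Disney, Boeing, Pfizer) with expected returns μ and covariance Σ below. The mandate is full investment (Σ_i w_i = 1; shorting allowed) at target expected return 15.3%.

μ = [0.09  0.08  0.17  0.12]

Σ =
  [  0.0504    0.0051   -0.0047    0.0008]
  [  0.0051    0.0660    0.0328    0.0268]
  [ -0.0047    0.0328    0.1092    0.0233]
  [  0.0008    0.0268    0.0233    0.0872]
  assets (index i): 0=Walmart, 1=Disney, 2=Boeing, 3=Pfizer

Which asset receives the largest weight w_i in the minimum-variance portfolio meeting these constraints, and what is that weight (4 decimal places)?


Boeing (0.6296)

p=Σ⁻¹μ = [1.9103  -0.0552  1.4444  0.9896]
q=Σ⁻¹𝟙 = [19.5278  7.6202  6.1509  7.3032]
a=μᵀp=0.531817  b=𝟙ᵀp=4.289154  c=𝟙ᵀq=40.602128  D=ac−b²=3.196064
λ₁=(c·0.153−b)/D = (40.602128·0.153−4.289154)/3.196064 = 0.601668
λ₂=(a−b·0.153)/D = (0.531817−4.289154·0.153)/3.196064 = -0.038930
w* = 0.601668·p + -0.038930·q:
  w_0 = 0.601668·1.9103 + -0.038930·19.5278 = 0.3891  (Walmart)
  w_1 = 0.601668·-0.0552 + -0.038930·7.6202 = -0.3298  (Disney)
  w_2 = 0.601668·1.4444 + -0.038930·6.1509 = 0.6296  (Boeing)
  w_3 = 0.601668·0.9896 + -0.038930·7.3032 = 0.3111  (Pfizer)
Σw_i=1.0000  μᵀw=0.1530
σ²=wᵀΣw=λ₁·μ_p+λ₂ = 0.601668·0.153 + -0.038930 = 0.053125 ≈ 0.0531


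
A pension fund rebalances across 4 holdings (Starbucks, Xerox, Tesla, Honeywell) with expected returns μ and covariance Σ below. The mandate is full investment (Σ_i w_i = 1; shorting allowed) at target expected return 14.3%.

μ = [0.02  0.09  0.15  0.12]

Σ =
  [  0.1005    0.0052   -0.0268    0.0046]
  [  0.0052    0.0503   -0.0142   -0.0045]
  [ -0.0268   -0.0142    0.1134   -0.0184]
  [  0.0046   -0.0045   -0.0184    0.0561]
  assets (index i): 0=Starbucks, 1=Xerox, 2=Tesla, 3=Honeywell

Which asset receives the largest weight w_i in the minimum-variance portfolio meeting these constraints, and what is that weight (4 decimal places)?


Honeywell (0.5282)

u=Σ⁻¹μ = [0.5288  2.6502  2.2752  3.0545]
v=Σ⁻¹𝟙 = [12.5480  26.2446  19.1566  25.1847]
a=μᵀu=0.956907  b=𝟙ᵀu=8.508632  c=𝟙ᵀv=83.133954  D=ac−b²=7.154681
λ₁=(c·0.143−b)/D = (83.133954·0.143−8.508632)/7.154681 = 0.472351
λ₂=(a−b·0.143)/D = (0.956907−8.508632·0.143)/7.154681 = -0.036316
w* = 0.472351·u + -0.036316·v:
  w_0 = 0.472351·0.5288 + -0.036316·12.5480 = -0.2059  (Starbucks)
  w_1 = 0.472351·2.6502 + -0.036316·26.2446 = 0.2987  (Xerox)
  w_2 = 0.472351·2.2752 + -0.036316·19.1566 = 0.3790  (Tesla)
  w_3 = 0.472351·3.0545 + -0.036316·25.1847 = 0.5282  (Honeywell)
Σw_i=1.0000  μᵀw=0.1430
σ²=wᵀΣw=λ₁·μ_p+λ₂ = 0.472351·0.143 + -0.036316 = 0.031231 ≈ 0.0312


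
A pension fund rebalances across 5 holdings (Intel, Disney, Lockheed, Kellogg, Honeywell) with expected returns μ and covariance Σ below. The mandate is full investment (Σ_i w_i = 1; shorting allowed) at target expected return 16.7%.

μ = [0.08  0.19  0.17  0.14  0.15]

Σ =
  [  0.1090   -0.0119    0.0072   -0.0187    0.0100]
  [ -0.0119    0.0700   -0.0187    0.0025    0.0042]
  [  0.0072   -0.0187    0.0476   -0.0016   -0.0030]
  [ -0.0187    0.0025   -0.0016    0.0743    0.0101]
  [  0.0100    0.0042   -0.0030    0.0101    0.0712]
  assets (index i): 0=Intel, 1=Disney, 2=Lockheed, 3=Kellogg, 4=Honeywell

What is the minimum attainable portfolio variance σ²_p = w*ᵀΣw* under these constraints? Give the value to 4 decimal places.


u=Σ⁻¹μ = [1.0084  4.1075  5.2014  1.8842  1.6747]
v=Σ⁻¹𝟙 = [11.3289  22.9358  29.4478  14.7800  10.2450]
a=μᵀu=2.260326  b=𝟙ᵀu=13.876196  c=𝟙ᵀv=88.737516  D=ac−b²=8.026906
λ₁=(c·0.167−b)/D = (88.737516·0.167−13.876196)/8.026906 = 0.117476
λ₂=(a−b·0.167)/D = (2.260326−13.876196·0.167)/8.026906 = -0.007101
w* = 0.117476·u + -0.007101·v:
  w_0 = 0.117476·1.0084 + -0.007101·11.3289 = 0.0380  (Intel)
  w_1 = 0.117476·4.1075 + -0.007101·22.9358 = 0.3197  (Disney)
  w_2 = 0.117476·5.2014 + -0.007101·29.4478 = 0.4019  (Lockheed)
  w_3 = 0.117476·1.8842 + -0.007101·14.7800 = 0.1164  (Kellogg)
  w_4 = 0.117476·1.6747 + -0.007101·10.2450 = 0.1240  (Honeywell)
Σw_i=1.0000  μᵀw=0.1670
σ²=wᵀΣw=λ₁·μ_p+λ₂ = 0.117476·0.167 + -0.007101 = 0.012518 ≈ 0.0125

0.0125


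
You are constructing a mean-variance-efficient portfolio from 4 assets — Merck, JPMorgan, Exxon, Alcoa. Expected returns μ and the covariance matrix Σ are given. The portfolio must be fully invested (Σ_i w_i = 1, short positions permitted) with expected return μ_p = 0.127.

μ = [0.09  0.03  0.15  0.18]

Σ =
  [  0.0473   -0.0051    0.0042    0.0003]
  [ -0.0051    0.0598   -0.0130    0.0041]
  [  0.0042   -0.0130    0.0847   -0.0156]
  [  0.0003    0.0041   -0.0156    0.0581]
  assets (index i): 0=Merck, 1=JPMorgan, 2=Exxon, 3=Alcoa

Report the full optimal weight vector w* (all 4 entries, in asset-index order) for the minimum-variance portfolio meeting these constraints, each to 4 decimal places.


g=Σ⁻¹μ = [1.7582  0.9437  2.5094  3.6962]
h=Σ⁻¹𝟙 = [21.7071  21.0268  17.7091  20.3707]
a=μᵀg=1.228278  b=𝟙ᵀg=8.907549  c=𝟙ᵀh=80.813832  D=ac−b²=19.917397
λ₁=(c·0.127−b)/D = (80.813832·0.127−8.907549)/19.917397 = 0.068072
λ₂=(a−b·0.127)/D = (1.228278−8.907549·0.127)/19.917397 = 0.004871
w* = 0.068072·g + 0.004871·h:
  w_0 = 0.068072·1.7582 + 0.004871·21.7071 = 0.2254  (Merck)
  w_1 = 0.068072·0.9437 + 0.004871·21.0268 = 0.1667  (JPMorgan)
  w_2 = 0.068072·2.5094 + 0.004871·17.7091 = 0.2571  (Exxon)
  w_3 = 0.068072·3.6962 + 0.004871·20.3707 = 0.3508  (Alcoa)
Σw_i=1.0000  μᵀw=0.1270
σ²=wᵀΣw=λ₁·μ_p+λ₂ = 0.068072·0.127 + 0.004871 = 0.013516 ≈ 0.0135

0.2254  0.1667  0.2571  0.3508


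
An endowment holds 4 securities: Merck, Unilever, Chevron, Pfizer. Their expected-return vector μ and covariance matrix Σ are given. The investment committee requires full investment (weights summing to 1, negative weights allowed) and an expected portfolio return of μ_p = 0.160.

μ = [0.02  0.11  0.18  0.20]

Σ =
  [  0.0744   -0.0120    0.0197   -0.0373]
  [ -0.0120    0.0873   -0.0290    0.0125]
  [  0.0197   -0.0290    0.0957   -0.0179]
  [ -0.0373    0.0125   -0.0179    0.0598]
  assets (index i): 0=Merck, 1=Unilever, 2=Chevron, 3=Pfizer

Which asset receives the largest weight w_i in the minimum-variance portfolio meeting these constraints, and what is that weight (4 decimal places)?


Pfizer (0.4629)

g=Σ⁻¹μ = [2.4909  1.8007  2.9232  5.3968]
h=Σ⁻¹𝟙 = [30.3867  15.5807  15.8678  37.1689]
a=μᵀg=1.853431  b=𝟙ᵀg=12.611585  c=𝟙ᵀh=99.004073  D=ac−b²=24.445121
λ₁=(c·0.160−b)/D = (99.004073·0.160−12.611585)/24.445121 = 0.132095
λ₂=(a−b·0.160)/D = (1.853431−12.611585·0.160)/24.445121 = -0.006726
w* = 0.132095·g + -0.006726·h:
  w_0 = 0.132095·2.4909 + -0.006726·30.3867 = 0.1246  (Merck)
  w_1 = 0.132095·1.8007 + -0.006726·15.5807 = 0.1331  (Unilever)
  w_2 = 0.132095·2.9232 + -0.006726·15.8678 = 0.2794  (Chevron)
  w_3 = 0.132095·5.3968 + -0.006726·37.1689 = 0.4629  (Pfizer)
Σw_i=1.0000  μᵀw=0.1600
σ²=wᵀΣw=λ₁·μ_p+λ₂ = 0.132095·0.160 + -0.006726 = 0.014409 ≈ 0.0144


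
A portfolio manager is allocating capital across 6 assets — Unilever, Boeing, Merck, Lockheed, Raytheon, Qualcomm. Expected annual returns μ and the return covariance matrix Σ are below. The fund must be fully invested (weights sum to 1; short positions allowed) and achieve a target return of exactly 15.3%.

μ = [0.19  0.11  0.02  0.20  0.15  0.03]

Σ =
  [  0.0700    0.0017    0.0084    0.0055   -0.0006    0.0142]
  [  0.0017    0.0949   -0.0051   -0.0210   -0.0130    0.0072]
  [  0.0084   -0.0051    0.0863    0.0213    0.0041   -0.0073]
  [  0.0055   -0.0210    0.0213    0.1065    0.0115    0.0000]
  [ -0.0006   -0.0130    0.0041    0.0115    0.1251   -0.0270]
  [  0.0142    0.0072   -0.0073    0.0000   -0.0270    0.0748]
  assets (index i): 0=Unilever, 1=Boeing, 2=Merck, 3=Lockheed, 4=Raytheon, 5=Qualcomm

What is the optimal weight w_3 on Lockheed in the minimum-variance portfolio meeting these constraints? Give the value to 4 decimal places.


u=Σ⁻¹μ = [2.5469  1.6989  -0.4650  2.0394  1.2501  0.1599]
v=Σ⁻¹𝟙 = [9.0290  13.1588  10.2243  8.2118  11.6819  15.6029]
a=μᵀu=1.261674  b=𝟙ᵀu=7.230182  c=𝟙ᵀv=67.908602  D=ac−b²=33.403020
λ₁=(c·0.153−b)/D = (67.908602·0.153−7.230182)/33.403020 = 0.094597
λ₂=(a−b·0.153)/D = (1.261674−7.230182·0.153)/33.403020 = 0.004654
w* = 0.094597·u + 0.004654·v:
  w_0 = 0.094597·2.5469 + 0.004654·9.0290 = 0.2829  (Unilever)
  w_1 = 0.094597·1.6989 + 0.004654·13.1588 = 0.2220  (Boeing)
  w_2 = 0.094597·-0.4650 + 0.004654·10.2243 = 0.0036  (Merck)
  w_3 = 0.094597·2.0394 + 0.004654·8.2118 = 0.2311  (Lockheed)
  w_4 = 0.094597·1.2501 + 0.004654·11.6819 = 0.1726  (Raytheon)
  w_5 = 0.094597·0.1599 + 0.004654·15.6029 = 0.0877  (Qualcomm)
Σw_i=1.0000  μᵀw=0.1530
σ²=wᵀΣw=λ₁·μ_p+λ₂ = 0.094597·0.153 + 0.004654 = 0.019127 ≈ 0.0191

0.2311


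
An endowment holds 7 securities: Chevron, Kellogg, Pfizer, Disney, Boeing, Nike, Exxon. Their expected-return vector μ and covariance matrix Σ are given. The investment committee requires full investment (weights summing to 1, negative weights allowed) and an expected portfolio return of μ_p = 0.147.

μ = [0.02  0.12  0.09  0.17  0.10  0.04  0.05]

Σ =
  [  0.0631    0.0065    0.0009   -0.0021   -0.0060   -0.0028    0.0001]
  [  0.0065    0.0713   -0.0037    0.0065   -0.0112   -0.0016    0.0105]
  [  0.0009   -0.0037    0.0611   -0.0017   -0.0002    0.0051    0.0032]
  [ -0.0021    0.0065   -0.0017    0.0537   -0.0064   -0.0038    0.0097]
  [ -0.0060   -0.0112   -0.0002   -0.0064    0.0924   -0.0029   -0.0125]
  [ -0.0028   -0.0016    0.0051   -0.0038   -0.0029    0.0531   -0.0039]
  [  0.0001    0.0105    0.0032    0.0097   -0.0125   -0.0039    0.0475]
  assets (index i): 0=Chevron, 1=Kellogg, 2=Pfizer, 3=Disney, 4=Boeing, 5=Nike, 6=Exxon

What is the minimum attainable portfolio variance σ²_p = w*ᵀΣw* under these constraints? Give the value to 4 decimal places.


g=Σ⁻¹μ = [0.4323  1.6448  1.5524  3.2202  1.6277  1.0281  0.4387]
h=Σ⁻¹𝟙 = [17.7302  11.8504  14.4515  18.4338  18.1705  22.5382  20.2900]
a=μᵀg=1.118993  b=𝟙ᵀg=9.944119  c=𝟙ᵀh=123.464687  D=ac−b²=39.270656
λ₁=(c·0.147−b)/D = (123.464687·0.147−9.944119)/39.270656 = 0.208939
λ₂=(a−b·0.147)/D = (1.118993−9.944119·0.147)/39.270656 = -0.008729
w* = 0.208939·g + -0.008729·h:
  w_0 = 0.208939·0.4323 + -0.008729·17.7302 = -0.0645  (Chevron)
  w_1 = 0.208939·1.6448 + -0.008729·11.8504 = 0.2402  (Kellogg)
  w_2 = 0.208939·1.5524 + -0.008729·14.4515 = 0.1982  (Pfizer)
  w_3 = 0.208939·3.2202 + -0.008729·18.4338 = 0.5119  (Disney)
  w_4 = 0.208939·1.6277 + -0.008729·18.1705 = 0.1815  (Boeing)
  w_5 = 0.208939·1.0281 + -0.008729·22.5382 = 0.0181  (Nike)
  w_6 = 0.208939·0.4387 + -0.008729·20.2900 = -0.0854  (Exxon)
Σw_i=1.0000  μᵀw=0.1470
σ²=wᵀΣw=λ₁·μ_p+λ₂ = 0.208939·0.147 + -0.008729 = 0.021985 ≈ 0.0220

0.0220


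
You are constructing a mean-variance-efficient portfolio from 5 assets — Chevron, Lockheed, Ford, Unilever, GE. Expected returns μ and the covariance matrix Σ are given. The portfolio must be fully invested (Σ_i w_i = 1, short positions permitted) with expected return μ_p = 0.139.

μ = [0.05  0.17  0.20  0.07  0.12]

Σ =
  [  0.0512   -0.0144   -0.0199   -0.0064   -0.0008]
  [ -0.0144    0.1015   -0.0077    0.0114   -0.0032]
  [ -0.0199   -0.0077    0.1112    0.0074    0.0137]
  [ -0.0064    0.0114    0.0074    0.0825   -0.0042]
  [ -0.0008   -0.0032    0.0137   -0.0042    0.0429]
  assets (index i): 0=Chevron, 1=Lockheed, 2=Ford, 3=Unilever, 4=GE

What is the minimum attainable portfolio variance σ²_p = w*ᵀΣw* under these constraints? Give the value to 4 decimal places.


x=Σ⁻¹μ = [2.5140  2.1874  2.0569  0.6798  2.4169]
y=Σ⁻¹𝟙 = [30.0464  14.3030  11.7633  12.5614  22.4104]
a=μᵀx=1.246562  b=𝟙ᵀx=9.855048  c=𝟙ᵀy=91.084584  D=ac−b²=16.420642
λ₁=(c·0.139−b)/D = (91.084584·0.139−9.855048)/16.420642 = 0.170865
λ₂=(a−b·0.139)/D = (1.246562−9.855048·0.139)/16.420642 = -0.007508
w* = 0.170865·x + -0.007508·y:
  w_0 = 0.170865·2.5140 + -0.007508·30.0464 = 0.2040  (Chevron)
  w_1 = 0.170865·2.1874 + -0.007508·14.3030 = 0.2664  (Lockheed)
  w_2 = 0.170865·2.0569 + -0.007508·11.7633 = 0.2631  (Ford)
  w_3 = 0.170865·0.6798 + -0.007508·12.5614 = 0.0218  (Unilever)
  w_4 = 0.170865·2.4169 + -0.007508·22.4104 = 0.2447  (GE)
Σw_i=1.0000  μᵀw=0.1390
σ²=wᵀΣw=λ₁·μ_p+λ₂ = 0.170865·0.139 + -0.007508 = 0.016242 ≈ 0.0162

0.0162


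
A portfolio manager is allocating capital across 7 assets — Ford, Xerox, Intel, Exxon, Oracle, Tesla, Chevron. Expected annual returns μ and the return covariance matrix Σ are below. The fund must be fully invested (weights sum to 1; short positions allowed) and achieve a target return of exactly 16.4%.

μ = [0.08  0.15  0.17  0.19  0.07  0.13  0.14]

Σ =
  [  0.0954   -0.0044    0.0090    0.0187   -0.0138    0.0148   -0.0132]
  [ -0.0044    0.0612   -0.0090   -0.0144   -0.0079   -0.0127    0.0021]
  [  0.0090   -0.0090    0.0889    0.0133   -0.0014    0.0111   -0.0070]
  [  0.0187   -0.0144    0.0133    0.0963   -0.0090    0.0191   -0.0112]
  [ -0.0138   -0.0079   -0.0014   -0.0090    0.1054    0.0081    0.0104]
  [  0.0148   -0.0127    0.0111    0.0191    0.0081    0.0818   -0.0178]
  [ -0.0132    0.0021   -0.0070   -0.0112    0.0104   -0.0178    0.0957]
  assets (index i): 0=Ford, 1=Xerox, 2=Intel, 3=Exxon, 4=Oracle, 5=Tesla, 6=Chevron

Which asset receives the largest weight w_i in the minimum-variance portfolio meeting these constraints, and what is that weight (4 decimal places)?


g=Σ⁻¹μ = [0.5665  3.6607  1.8736  2.1452  0.8898  1.6603  2.0609]
h=Σ⁻¹𝟙 = [10.2069  24.7522  10.8781  10.9226  11.3958  12.2040  14.4195]
a=μᵀg=1.887163  b=𝟙ᵀg=12.856905  c=𝟙ᵀh=94.779029  D=ac−b²=13.563445
λ₁=(c·0.164−b)/D = (94.779029·0.164−12.856905)/13.563445 = 0.198095
λ₂=(a−b·0.164)/D = (1.887163−12.856905·0.164)/13.563445 = -0.016321
w* = 0.198095·g + -0.016321·h:
  w_0 = 0.198095·0.5665 + -0.016321·10.2069 = -0.0544  (Ford)
  w_1 = 0.198095·3.6607 + -0.016321·24.7522 = 0.3212  (Xerox)
  w_2 = 0.198095·1.8736 + -0.016321·10.8781 = 0.1936  (Intel)
  w_3 = 0.198095·2.1452 + -0.016321·10.9226 = 0.2467  (Exxon)
  w_4 = 0.198095·0.8898 + -0.016321·11.3958 = -0.0097  (Oracle)
  w_5 = 0.198095·1.6603 + -0.016321·12.2040 = 0.1297  (Tesla)
  w_6 = 0.198095·2.0609 + -0.016321·14.4195 = 0.1729  (Chevron)
Σw_i=1.0000  μᵀw=0.1640
σ²=wᵀΣw=λ₁·μ_p+λ₂ = 0.198095·0.164 + -0.016321 = 0.016167 ≈ 0.0162

Xerox (0.3212)


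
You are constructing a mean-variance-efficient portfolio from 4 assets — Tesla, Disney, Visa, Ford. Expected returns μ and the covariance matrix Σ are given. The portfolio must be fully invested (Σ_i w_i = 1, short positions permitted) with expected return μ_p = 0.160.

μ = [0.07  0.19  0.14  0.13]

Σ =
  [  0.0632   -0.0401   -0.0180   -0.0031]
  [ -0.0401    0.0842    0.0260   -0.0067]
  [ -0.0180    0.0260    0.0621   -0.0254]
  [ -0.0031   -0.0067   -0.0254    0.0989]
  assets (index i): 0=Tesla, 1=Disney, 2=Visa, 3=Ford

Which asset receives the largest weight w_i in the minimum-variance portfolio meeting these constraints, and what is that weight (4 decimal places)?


Disney (0.5456)

x=Σ⁻¹μ = [4.3771  3.6035  3.0259  2.4729]
y=Σ⁻¹𝟙 = [39.4770  24.4170  25.2986  19.5001]
a=μᵀx=1.736173  b=𝟙ᵀx=13.479454  c=𝟙ᵀy=108.692831  D=ac−b²=7.013871
λ₁=(c·0.160−b)/D = (108.692831·0.160−13.479454)/7.013871 = 0.557666
λ₂=(a−b·0.160)/D = (1.736173−13.479454·0.160)/7.013871 = -0.059958
w* = 0.557666·x + -0.059958·y:
  w_0 = 0.557666·4.3771 + -0.059958·39.4770 = 0.0740  (Tesla)
  w_1 = 0.557666·3.6035 + -0.059958·24.4170 = 0.5456  (Disney)
  w_2 = 0.557666·3.0259 + -0.059958·25.2986 = 0.1706  (Visa)
  w_3 = 0.557666·2.4729 + -0.059958·19.5001 = 0.2099  (Ford)
Σw_i=1.0000  μᵀw=0.1600
σ²=wᵀΣw=λ₁·μ_p+λ₂ = 0.557666·0.160 + -0.059958 = 0.029268 ≈ 0.0293


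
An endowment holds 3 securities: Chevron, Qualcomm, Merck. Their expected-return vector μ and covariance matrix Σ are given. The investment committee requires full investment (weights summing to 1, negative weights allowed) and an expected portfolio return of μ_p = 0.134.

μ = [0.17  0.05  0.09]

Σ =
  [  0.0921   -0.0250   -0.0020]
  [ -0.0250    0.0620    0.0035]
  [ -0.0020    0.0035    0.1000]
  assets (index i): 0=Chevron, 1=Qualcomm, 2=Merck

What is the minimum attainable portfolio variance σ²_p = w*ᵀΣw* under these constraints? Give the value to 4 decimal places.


0.0369

g=Σ⁻¹μ = [2.3249  1.6938  0.8872]
h=Σ⁻¹𝟙 = [17.1771  22.5158  9.5555]
a=μᵀg=0.559766  b=𝟙ᵀg=4.905886  c=𝟙ᵀh=49.248387  D=ac−b²=3.499866
λ₁=(c·0.134−b)/D = (49.248387·0.134−4.905886)/3.499866 = 0.483847
λ₂=(a−b·0.134)/D = (0.559766−4.905886·0.134)/3.499866 = -0.027893
w* = 0.483847·g + -0.027893·h:
  w_0 = 0.483847·2.3249 + -0.027893·17.1771 = 0.6458  (Chevron)
  w_1 = 0.483847·1.6938 + -0.027893·22.5158 = 0.1915  (Qualcomm)
  w_2 = 0.483847·0.8872 + -0.027893·9.5555 = 0.1627  (Merck)
Σw_i=1.0000  μᵀw=0.1340
σ²=wᵀΣw=λ₁·μ_p+λ₂ = 0.483847·0.134 + -0.027893 = 0.036942 ≈ 0.0369


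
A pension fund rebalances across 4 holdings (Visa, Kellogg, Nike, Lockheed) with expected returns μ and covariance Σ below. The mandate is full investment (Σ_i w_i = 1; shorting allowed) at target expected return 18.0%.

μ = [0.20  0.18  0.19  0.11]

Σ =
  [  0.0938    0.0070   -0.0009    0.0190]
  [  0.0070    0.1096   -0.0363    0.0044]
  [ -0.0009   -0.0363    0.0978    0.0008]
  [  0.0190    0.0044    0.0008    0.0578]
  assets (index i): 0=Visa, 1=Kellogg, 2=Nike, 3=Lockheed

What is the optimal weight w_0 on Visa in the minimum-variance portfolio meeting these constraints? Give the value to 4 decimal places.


0.2255

g=Σ⁻¹μ = [1.7550  2.4306  2.8520  1.1017]
h=Σ⁻¹𝟙 = [7.0357  13.1028  15.0403  13.7827]
a=μᵀg=1.451591  b=𝟙ᵀg=8.139384  c=𝟙ᵀh=48.961410  D=ac−b²=4.822354
λ₁=(c·0.180−b)/D = (48.961410·0.180−8.139384)/4.822354 = 0.139697
λ₂=(a−b·0.180)/D = (1.451591−8.139384·0.180)/4.822354 = -0.002799
w* = 0.139697·g + -0.002799·h:
  w_0 = 0.139697·1.7550 + -0.002799·7.0357 = 0.2255  (Visa)
  w_1 = 0.139697·2.4306 + -0.002799·13.1028 = 0.3029  (Kellogg)
  w_2 = 0.139697·2.8520 + -0.002799·15.0403 = 0.3563  (Nike)
  w_3 = 0.139697·1.1017 + -0.002799·13.7827 = 0.1153  (Lockheed)
Σw_i=1.0000  μᵀw=0.1800
σ²=wᵀΣw=λ₁·μ_p+λ₂ = 0.139697·0.180 + -0.002799 = 0.022346 ≈ 0.0223


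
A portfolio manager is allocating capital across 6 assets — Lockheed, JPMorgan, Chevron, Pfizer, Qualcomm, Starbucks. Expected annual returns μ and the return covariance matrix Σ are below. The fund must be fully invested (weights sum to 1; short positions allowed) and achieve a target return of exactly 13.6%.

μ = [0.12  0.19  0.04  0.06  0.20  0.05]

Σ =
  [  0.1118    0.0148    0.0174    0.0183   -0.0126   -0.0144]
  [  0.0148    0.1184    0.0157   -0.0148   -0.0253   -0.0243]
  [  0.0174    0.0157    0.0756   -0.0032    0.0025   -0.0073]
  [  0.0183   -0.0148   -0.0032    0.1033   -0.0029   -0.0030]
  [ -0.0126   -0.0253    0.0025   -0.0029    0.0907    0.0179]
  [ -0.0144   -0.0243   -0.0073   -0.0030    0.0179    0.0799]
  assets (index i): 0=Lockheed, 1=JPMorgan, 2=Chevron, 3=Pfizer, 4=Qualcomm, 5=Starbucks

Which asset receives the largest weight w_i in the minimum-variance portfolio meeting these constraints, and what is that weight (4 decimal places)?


u=Σ⁻¹μ = [1.0919  2.4018  -0.1918  0.8331  2.8766  0.9223]
v=Σ⁻¹𝟙 = [7.1810  13.7098  10.3923  11.5301  12.6684  16.5237]
a=μᵀu=1.251120  b=𝟙ᵀu=7.933940  c=𝟙ᵀv=72.005240  D=ac−b²=27.139817
λ₁=(c·0.136−b)/D = (72.005240·0.136−7.933940)/27.139817 = 0.068489
λ₂=(a−b·0.136)/D = (1.251120−7.933940·0.136)/27.139817 = 0.006341
w* = 0.068489·u + 0.006341·v:
  w_0 = 0.068489·1.0919 + 0.006341·7.1810 = 0.1203  (Lockheed)
  w_1 = 0.068489·2.4018 + 0.006341·13.7098 = 0.2514  (JPMorgan)
  w_2 = 0.068489·-0.1918 + 0.006341·10.3923 = 0.0528  (Chevron)
  w_3 = 0.068489·0.8331 + 0.006341·11.5301 = 0.1302  (Pfizer)
  w_4 = 0.068489·2.8766 + 0.006341·12.6684 = 0.2774  (Qualcomm)
  w_5 = 0.068489·0.9223 + 0.006341·16.5237 = 0.1680  (Starbucks)
Σw_i=1.0000  μᵀw=0.1360
σ²=wᵀΣw=λ₁·μ_p+λ₂ = 0.068489·0.136 + 0.006341 = 0.015656 ≈ 0.0157

Qualcomm (0.2774)


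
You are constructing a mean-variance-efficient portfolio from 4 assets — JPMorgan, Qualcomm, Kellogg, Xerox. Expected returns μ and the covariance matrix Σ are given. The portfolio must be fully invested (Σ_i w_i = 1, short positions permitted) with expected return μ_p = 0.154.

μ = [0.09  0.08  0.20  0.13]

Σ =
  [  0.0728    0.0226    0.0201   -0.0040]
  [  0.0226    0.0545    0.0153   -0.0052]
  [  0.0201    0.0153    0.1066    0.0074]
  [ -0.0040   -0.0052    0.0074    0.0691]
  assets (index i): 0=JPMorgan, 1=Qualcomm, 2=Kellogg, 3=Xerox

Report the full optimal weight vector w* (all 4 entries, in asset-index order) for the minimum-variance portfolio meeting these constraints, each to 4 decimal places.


0.0752  0.0903  0.4503  0.3842

p=Σ⁻¹μ = [0.6254  0.9641  1.4928  1.8302]
q=Σ⁻¹𝟙 = [8.7045  14.9639  4.5076  15.6190]
a=μᵀp=0.669905  b=𝟙ᵀp=4.912510  c=𝟙ᵀq=43.795010  D=ac−b²=5.205740
λ₁=(c·0.154−b)/D = (43.795010·0.154−4.912510)/5.205740 = 0.351904
λ₂=(a−b·0.154)/D = (0.669905−4.912510·0.154)/5.205740 = -0.016640
w* = 0.351904·p + -0.016640·q:
  w_0 = 0.351904·0.6254 + -0.016640·8.7045 = 0.0752  (JPMorgan)
  w_1 = 0.351904·0.9641 + -0.016640·14.9639 = 0.0903  (Qualcomm)
  w_2 = 0.351904·1.4928 + -0.016640·4.5076 = 0.4503  (Kellogg)
  w_3 = 0.351904·1.8302 + -0.016640·15.6190 = 0.3842  (Xerox)
Σw_i=1.0000  μᵀw=0.1540
σ²=wᵀΣw=λ₁·μ_p+λ₂ = 0.351904·0.154 + -0.016640 = 0.037554 ≈ 0.0376


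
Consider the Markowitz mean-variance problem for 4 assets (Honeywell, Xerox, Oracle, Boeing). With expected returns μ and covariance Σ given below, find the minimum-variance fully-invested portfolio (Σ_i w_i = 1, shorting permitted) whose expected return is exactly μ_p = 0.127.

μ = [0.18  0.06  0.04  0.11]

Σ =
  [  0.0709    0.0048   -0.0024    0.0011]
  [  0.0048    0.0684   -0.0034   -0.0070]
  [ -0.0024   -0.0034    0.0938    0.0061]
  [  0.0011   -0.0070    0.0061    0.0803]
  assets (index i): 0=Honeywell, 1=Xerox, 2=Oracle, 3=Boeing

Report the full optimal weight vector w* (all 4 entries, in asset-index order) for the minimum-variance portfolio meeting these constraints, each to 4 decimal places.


0.4630  0.1780  0.0930  0.2660

g=Σ⁻¹μ = [2.4734  0.8662  0.4315  1.3787]
h=Σ⁻¹𝟙 = [13.2169  15.5368  10.7292  12.8116]
a=μᵀg=0.666092  b=𝟙ᵀg=5.149699  c=𝟙ᵀh=52.294517  D=ac−b²=8.313541
λ₁=(c·0.127−b)/D = (52.294517·0.127−5.149699)/8.313541 = 0.179431
λ₂=(a−b·0.127)/D = (0.666092−5.149699·0.127)/8.313541 = 0.001453
w* = 0.179431·g + 0.001453·h:
  w_0 = 0.179431·2.4734 + 0.001453·13.2169 = 0.4630  (Honeywell)
  w_1 = 0.179431·0.8662 + 0.001453·15.5368 = 0.1780  (Xerox)
  w_2 = 0.179431·0.4315 + 0.001453·10.7292 = 0.0930  (Oracle)
  w_3 = 0.179431·1.3787 + 0.001453·12.8116 = 0.2660  (Boeing)
Σw_i=1.0000  μᵀw=0.1270
σ²=wᵀΣw=λ₁·μ_p+λ₂ = 0.179431·0.127 + 0.001453 = 0.024241 ≈ 0.0242


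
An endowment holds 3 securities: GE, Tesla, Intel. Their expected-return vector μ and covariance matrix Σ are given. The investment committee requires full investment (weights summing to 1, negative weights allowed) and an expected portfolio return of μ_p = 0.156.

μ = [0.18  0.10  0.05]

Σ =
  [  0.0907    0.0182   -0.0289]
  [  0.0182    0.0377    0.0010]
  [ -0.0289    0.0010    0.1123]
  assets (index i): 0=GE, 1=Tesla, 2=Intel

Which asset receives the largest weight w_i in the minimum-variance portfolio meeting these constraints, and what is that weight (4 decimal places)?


p=Σ⁻¹μ = [1.9416  1.6905  0.9299]
q=Σ⁻¹𝟙 = [10.4010  21.2018  11.3926]
a=μᵀp=0.565037  b=𝟙ᵀp=4.561996  c=𝟙ᵀq=42.995435  D=ac−b²=3.482200
λ₁=(c·0.156−b)/D = (42.995435·0.156−4.561996)/3.482200 = 0.616074
λ₂=(a−b·0.156)/D = (0.565037−4.561996·0.156)/3.482200 = -0.042110
w* = 0.616074·p + -0.042110·q:
  w_0 = 0.616074·1.9416 + -0.042110·10.4010 = 0.7582  (GE)
  w_1 = 0.616074·1.6905 + -0.042110·21.2018 = 0.1487  (Tesla)
  w_2 = 0.616074·0.9299 + -0.042110·11.3926 = 0.0931  (Intel)
Σw_i=1.0000  μᵀw=0.1560
σ²=wᵀΣw=λ₁·μ_p+λ₂ = 0.616074·0.156 + -0.042110 = 0.053998 ≈ 0.0540

GE (0.7582)


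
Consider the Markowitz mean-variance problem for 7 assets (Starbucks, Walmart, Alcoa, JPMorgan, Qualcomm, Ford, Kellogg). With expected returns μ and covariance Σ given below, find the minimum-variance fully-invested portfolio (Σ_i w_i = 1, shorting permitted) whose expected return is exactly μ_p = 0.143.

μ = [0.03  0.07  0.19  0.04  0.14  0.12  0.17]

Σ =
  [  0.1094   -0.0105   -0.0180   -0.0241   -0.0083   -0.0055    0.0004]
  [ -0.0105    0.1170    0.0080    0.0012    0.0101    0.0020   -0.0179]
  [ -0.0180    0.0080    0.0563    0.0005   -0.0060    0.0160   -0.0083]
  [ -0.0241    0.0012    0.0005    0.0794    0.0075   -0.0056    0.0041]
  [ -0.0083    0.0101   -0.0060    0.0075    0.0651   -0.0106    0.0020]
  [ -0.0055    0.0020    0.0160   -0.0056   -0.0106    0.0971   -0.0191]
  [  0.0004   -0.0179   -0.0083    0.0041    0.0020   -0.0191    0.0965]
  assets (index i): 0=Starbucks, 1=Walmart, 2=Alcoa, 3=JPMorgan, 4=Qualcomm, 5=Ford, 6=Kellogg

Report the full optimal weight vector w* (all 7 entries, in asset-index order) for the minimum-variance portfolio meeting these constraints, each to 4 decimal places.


0.0965  0.0371  0.3186  0.0325  0.2135  0.1104  0.1914

x=Σ⁻¹μ = [1.3836  0.5555  3.9619  0.6138  2.6979  1.4530  2.4053]
y=Σ⁻¹𝟙 = [19.4697  9.1149  22.9661  16.6358  18.3415  13.4444  15.5221]
a=μᵀx=1.818680  b=𝟙ᵀx=13.071028  c=𝟙ᵀy=115.494646  D=ac−b²=39.196007
λ₁=(c·0.143−b)/D = (115.494646·0.143−13.071028)/39.196007 = 0.087884
λ₂=(a−b·0.143)/D = (1.818680−13.071028·0.143)/39.196007 = -0.001288
w* = 0.087884·x + -0.001288·y:
  w_0 = 0.087884·1.3836 + -0.001288·19.4697 = 0.0965  (Starbucks)
  w_1 = 0.087884·0.5555 + -0.001288·9.1149 = 0.0371  (Walmart)
  w_2 = 0.087884·3.9619 + -0.001288·22.9661 = 0.3186  (Alcoa)
  w_3 = 0.087884·0.6138 + -0.001288·16.6358 = 0.0325  (JPMorgan)
  w_4 = 0.087884·2.6979 + -0.001288·18.3415 = 0.2135  (Qualcomm)
  w_5 = 0.087884·1.4530 + -0.001288·13.4444 = 0.1104  (Ford)
  w_6 = 0.087884·2.4053 + -0.001288·15.5221 = 0.1914  (Kellogg)
Σw_i=1.0000  μᵀw=0.1430
σ²=wᵀΣw=λ₁·μ_p+λ₂ = 0.087884·0.143 + -0.001288 = 0.011280 ≈ 0.0113


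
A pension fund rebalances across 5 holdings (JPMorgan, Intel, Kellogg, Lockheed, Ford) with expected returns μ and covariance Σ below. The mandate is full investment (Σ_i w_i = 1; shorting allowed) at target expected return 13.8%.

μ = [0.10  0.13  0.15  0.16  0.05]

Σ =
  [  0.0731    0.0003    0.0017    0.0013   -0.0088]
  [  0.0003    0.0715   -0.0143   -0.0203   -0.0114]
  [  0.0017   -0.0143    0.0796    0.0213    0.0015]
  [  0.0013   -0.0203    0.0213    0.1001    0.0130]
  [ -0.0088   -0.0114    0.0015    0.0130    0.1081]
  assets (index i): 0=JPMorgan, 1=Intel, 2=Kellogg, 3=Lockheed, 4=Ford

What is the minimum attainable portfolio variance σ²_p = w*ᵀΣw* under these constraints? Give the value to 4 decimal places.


0.0184

p=Σ⁻¹μ = [1.3601  2.7636  1.8971  1.6545  0.6394]
q=Σ⁻¹𝟙 = [14.4711  21.1556  13.2156  9.8132  11.2962]
a=μᵀp=1.076519  b=𝟙ᵀp=8.314602  c=𝟙ᵀq=69.951744  D=ac−b²=6.171782
λ₁=(c·0.138−b)/D = (69.951744·0.138−8.314602)/6.171782 = 0.216913
λ₂=(a−b·0.138)/D = (1.076519−8.314602·0.138)/6.171782 = -0.011487
w* = 0.216913·p + -0.011487·q:
  w_0 = 0.216913·1.3601 + -0.011487·14.4711 = 0.1288  (JPMorgan)
  w_1 = 0.216913·2.7636 + -0.011487·21.1556 = 0.3564  (Intel)
  w_2 = 0.216913·1.8971 + -0.011487·13.2156 = 0.2597  (Kellogg)
  w_3 = 0.216913·1.6545 + -0.011487·9.8132 = 0.2461  (Lockheed)
  w_4 = 0.216913·0.6394 + -0.011487·11.2962 = 0.0089  (Ford)
Σw_i=1.0000  μᵀw=0.1380
σ²=wᵀΣw=λ₁·μ_p+λ₂ = 0.216913·0.138 + -0.011487 = 0.018447 ≈ 0.0184


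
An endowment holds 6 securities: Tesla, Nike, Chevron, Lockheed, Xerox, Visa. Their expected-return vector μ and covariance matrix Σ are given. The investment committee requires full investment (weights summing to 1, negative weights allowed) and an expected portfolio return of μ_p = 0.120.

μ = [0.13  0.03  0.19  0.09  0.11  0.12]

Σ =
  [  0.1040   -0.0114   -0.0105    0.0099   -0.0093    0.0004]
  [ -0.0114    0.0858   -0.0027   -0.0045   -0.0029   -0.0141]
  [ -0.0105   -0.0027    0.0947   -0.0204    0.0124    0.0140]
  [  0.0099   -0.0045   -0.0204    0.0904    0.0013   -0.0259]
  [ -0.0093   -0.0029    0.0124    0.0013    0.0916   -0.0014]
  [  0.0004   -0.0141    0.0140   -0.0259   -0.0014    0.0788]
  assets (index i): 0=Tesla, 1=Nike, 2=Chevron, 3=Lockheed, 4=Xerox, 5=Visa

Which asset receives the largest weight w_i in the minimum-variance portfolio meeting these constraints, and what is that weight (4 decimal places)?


Chevron (0.2226)

x=Σ⁻¹μ = [1.4955  1.0795  2.1832  1.9279  1.0941  1.9736]
y=Σ⁻¹𝟙 = [11.9467  18.3167  12.0595  19.0181  11.1164  20.2130]
a=μᵀx=1.172309  b=𝟙ᵀx=9.753869  c=𝟙ᵀy=92.670373  D=ac−b²=13.500390
λ₁=(c·0.120−b)/D = (92.670373·0.120−9.753869)/13.500390 = 0.101225
λ₂=(a−b·0.120)/D = (1.172309−9.753869·0.120)/13.500390 = 0.000137
w* = 0.101225·x + 0.000137·y:
  w_0 = 0.101225·1.4955 + 0.000137·11.9467 = 0.1530  (Tesla)
  w_1 = 0.101225·1.0795 + 0.000137·18.3167 = 0.1118  (Nike)
  w_2 = 0.101225·2.1832 + 0.000137·12.0595 = 0.2226  (Chevron)
  w_3 = 0.101225·1.9279 + 0.000137·19.0181 = 0.1978  (Lockheed)
  w_4 = 0.101225·1.0941 + 0.000137·11.1164 = 0.1123  (Xerox)
  w_5 = 0.101225·1.9736 + 0.000137·20.2130 = 0.2025  (Visa)
Σw_i=1.0000  μᵀw=0.1200
σ²=wᵀΣw=λ₁·μ_p+λ₂ = 0.101225·0.120 + 0.000137 = 0.012284 ≈ 0.0123


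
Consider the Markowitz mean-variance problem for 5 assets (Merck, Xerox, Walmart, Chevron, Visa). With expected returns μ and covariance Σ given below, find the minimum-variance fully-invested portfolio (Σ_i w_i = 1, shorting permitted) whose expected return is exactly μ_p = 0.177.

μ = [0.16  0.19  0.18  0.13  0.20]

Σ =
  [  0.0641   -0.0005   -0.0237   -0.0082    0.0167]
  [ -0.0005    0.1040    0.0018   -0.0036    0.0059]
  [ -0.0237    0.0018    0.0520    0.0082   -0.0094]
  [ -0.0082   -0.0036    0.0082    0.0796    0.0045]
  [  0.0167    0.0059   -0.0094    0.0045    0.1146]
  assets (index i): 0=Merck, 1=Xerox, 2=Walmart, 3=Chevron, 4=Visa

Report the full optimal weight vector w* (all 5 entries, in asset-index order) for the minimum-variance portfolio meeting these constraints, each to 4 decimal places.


x=Σ⁻¹μ = [4.3304  1.7273  5.3898  1.5226  1.4075]
y=Σ⁻¹𝟙 = [26.8053  9.2833  30.3410  12.2595  6.3492]
a=μᵀx=2.470657  b=𝟙ᵀx=14.377618  c=𝟙ᵀy=85.038230  D=ac−b²=3.384405
λ₁=(c·0.177−b)/D = (85.038230·0.177−14.377618)/3.384405 = 0.199193
λ₂=(a−b·0.177)/D = (2.470657−14.377618·0.177)/3.384405 = -0.021919
w* = 0.199193·x + -0.021919·y:
  w_0 = 0.199193·4.3304 + -0.021919·26.8053 = 0.2751  (Merck)
  w_1 = 0.199193·1.7273 + -0.021919·9.2833 = 0.1406  (Xerox)
  w_2 = 0.199193·5.3898 + -0.021919·30.3410 = 0.4086  (Walmart)
  w_3 = 0.199193·1.5226 + -0.021919·12.2595 = 0.0346  (Chevron)
  w_4 = 0.199193·1.4075 + -0.021919·6.3492 = 0.1412  (Visa)
Σw_i=1.0000  μᵀw=0.1770
σ²=wᵀΣw=λ₁·μ_p+λ₂ = 0.199193·0.177 + -0.021919 = 0.013339 ≈ 0.0133

0.2751  0.1406  0.4086  0.0346  0.1412


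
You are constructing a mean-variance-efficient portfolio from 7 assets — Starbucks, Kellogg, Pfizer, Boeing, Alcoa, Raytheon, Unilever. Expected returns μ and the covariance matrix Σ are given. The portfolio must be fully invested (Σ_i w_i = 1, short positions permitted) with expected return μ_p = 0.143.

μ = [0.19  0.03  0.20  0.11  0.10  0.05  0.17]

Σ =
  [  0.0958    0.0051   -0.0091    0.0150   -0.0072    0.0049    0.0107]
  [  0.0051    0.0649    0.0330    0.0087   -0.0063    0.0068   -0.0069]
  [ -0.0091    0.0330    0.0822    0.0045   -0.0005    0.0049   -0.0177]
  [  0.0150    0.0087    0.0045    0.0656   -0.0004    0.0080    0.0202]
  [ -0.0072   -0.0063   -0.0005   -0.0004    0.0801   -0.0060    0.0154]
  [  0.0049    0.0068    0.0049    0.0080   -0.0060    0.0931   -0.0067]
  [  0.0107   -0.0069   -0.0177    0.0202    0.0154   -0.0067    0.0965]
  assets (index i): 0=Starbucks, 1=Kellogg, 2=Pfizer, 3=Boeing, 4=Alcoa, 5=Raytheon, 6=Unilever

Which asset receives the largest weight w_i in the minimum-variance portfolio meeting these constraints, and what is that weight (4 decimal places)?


u=Σ⁻¹μ = [2.1623  -1.3361  3.5555  0.4949  1.0450  0.4911  1.8423]
v=Σ⁻¹𝟙 = [9.2548  9.6497  10.3462  7.2460  13.1878  9.8788  8.9887]
a=μᵀu=1.578541  b=𝟙ᵀu=8.255027  c=𝟙ᵀv=68.552167  D=ac−b²=40.066943
λ₁=(c·0.143−b)/D = (68.552167·0.143−8.255027)/40.066943 = 0.038634
λ₂=(a−b·0.143)/D = (1.578541−8.255027·0.143)/40.066943 = 0.009935
w* = 0.038634·u + 0.009935·v:
  w_0 = 0.038634·2.1623 + 0.009935·9.2548 = 0.1755  (Starbucks)
  w_1 = 0.038634·-1.3361 + 0.009935·9.6497 = 0.0443  (Kellogg)
  w_2 = 0.038634·3.5555 + 0.009935·10.3462 = 0.2402  (Pfizer)
  w_3 = 0.038634·0.4949 + 0.009935·7.2460 = 0.0911  (Boeing)
  w_4 = 0.038634·1.0450 + 0.009935·13.1878 = 0.1714  (Alcoa)
  w_5 = 0.038634·0.4911 + 0.009935·9.8788 = 0.1171  (Raytheon)
  w_6 = 0.038634·1.8423 + 0.009935·8.9887 = 0.1605  (Unilever)
Σw_i=1.0000  μᵀw=0.1430
σ²=wᵀΣw=λ₁·μ_p+λ₂ = 0.038634·0.143 + 0.009935 = 0.015460 ≈ 0.0155

Pfizer (0.2402)


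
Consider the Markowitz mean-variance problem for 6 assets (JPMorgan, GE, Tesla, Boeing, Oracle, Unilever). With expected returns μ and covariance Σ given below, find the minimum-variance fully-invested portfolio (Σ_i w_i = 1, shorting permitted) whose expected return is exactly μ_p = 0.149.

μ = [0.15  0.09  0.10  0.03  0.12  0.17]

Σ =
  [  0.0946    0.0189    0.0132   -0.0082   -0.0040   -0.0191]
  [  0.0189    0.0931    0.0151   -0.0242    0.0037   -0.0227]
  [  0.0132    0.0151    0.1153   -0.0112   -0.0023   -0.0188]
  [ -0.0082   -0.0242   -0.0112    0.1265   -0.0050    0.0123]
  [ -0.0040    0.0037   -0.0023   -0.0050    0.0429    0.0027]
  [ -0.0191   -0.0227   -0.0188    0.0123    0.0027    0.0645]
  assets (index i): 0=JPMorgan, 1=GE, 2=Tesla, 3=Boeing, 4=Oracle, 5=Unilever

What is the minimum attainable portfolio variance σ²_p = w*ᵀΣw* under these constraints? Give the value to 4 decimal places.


p=Σ⁻¹μ = [2.0955  1.2994  1.1856  0.4605  2.7551  3.8559]
q=Σ⁻¹𝟙 = [13.1109  14.2022  10.8389  10.9873  23.6299  24.4595]
a=μᵀp=1.549768  b=𝟙ᵀp=11.652051  c=𝟙ᵀq=97.228782  D=ac−b²=14.911750
λ₁=(c·0.149−b)/D = (97.228782·0.149−11.652051)/14.911750 = 0.190121
λ₂=(a−b·0.149)/D = (1.549768−11.652051·0.149)/14.911750 = -0.012499
w* = 0.190121·p + -0.012499·q:
  w_0 = 0.190121·2.0955 + -0.012499·13.1109 = 0.2345  (JPMorgan)
  w_1 = 0.190121·1.2994 + -0.012499·14.2022 = 0.0695  (GE)
  w_2 = 0.190121·1.1856 + -0.012499·10.8389 = 0.0899  (Tesla)
  w_3 = 0.190121·0.4605 + -0.012499·10.9873 = -0.0498  (Boeing)
  w_4 = 0.190121·2.7551 + -0.012499·23.6299 = 0.2284  (Oracle)
  w_5 = 0.190121·3.8559 + -0.012499·24.4595 = 0.4274  (Unilever)
Σw_i=1.0000  μᵀw=0.1490
σ²=wᵀΣw=λ₁·μ_p+λ₂ = 0.190121·0.149 + -0.012499 = 0.015829 ≈ 0.0158

0.0158
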